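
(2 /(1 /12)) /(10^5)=3 /12500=0.00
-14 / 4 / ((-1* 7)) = 1 / 2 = 0.50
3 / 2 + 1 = 5 / 2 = 2.50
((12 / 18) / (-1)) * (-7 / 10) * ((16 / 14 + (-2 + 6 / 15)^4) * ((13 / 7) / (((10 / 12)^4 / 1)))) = 189101952 / 13671875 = 13.83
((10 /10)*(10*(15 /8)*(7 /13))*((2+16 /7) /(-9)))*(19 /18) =-2375 /468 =-5.07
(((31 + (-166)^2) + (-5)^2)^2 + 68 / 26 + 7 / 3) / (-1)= -29734479409 / 39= -762422548.95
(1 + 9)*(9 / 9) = 10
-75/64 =-1.17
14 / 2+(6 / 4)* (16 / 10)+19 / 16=847 / 80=10.59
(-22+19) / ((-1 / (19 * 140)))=7980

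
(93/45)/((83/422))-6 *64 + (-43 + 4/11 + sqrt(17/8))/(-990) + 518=130655039/903870-sqrt(34)/3960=144.55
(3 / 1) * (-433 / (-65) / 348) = 433 / 7540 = 0.06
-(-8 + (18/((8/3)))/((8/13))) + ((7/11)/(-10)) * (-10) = -821/352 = -2.33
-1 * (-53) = 53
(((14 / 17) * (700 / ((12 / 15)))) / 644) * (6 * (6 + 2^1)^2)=168000 / 391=429.67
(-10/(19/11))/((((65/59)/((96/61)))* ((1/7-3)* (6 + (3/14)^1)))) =1017632/2184715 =0.47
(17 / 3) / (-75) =-17 / 225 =-0.08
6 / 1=6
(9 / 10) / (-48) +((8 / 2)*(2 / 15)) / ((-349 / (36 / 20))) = -6003 / 279200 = -0.02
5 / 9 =0.56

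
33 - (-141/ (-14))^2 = -13413/ 196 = -68.43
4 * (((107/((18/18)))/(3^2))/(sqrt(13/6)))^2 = 91592/351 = 260.95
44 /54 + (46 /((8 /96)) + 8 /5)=74846 /135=554.41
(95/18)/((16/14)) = 665/144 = 4.62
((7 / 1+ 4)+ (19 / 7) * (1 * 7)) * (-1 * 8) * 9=-2160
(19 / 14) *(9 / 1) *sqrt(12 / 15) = 171 *sqrt(5) / 35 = 10.92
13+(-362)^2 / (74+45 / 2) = 264597 / 193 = 1370.97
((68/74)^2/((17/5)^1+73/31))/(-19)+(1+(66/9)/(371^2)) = 2376771178300/2395140454119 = 0.99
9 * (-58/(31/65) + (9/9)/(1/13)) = -30303/31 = -977.52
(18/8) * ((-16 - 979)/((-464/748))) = 1674585/464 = 3609.02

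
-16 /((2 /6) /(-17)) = 816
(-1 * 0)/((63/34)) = 0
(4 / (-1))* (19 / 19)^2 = -4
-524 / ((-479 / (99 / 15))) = 17292 / 2395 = 7.22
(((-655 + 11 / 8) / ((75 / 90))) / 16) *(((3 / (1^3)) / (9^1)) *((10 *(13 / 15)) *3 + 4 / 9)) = -432.12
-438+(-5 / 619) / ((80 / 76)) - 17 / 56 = -15193621 / 34664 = -438.31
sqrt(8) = 2 * sqrt(2) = 2.83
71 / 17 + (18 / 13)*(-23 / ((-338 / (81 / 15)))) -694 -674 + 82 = -239279122 / 186745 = -1281.31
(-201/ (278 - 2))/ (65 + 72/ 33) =-737/ 67988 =-0.01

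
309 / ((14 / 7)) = 309 / 2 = 154.50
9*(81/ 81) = 9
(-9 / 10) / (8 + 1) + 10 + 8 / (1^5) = 179 / 10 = 17.90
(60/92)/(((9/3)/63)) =315/23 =13.70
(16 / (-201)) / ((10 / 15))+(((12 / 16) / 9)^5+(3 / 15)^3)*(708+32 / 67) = 2892164719 / 520992000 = 5.55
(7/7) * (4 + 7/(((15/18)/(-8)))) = -316/5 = -63.20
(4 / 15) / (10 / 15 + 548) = 2 / 4115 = 0.00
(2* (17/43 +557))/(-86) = -23968/1849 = -12.96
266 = 266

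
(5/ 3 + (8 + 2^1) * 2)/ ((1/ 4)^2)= 1040/ 3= 346.67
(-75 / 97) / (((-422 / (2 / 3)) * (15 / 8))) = 40 / 61401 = 0.00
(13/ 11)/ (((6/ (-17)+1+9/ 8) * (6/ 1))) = 884/ 7953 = 0.11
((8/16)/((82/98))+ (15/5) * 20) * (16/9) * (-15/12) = -49690/369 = -134.66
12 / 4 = 3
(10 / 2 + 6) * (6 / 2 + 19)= 242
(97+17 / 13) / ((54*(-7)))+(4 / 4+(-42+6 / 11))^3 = -24057161626 / 363363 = -66206.97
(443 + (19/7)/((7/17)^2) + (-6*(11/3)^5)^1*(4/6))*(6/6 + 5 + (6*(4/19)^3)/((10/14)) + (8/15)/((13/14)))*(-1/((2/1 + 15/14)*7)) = 650285377591856/958725456507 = 678.28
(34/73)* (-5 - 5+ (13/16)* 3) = -2057/584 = -3.52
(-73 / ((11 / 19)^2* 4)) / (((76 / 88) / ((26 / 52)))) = -1387 / 44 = -31.52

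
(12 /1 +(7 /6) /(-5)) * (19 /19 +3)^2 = 2824 /15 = 188.27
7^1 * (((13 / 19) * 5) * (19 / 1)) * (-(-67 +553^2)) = -139112610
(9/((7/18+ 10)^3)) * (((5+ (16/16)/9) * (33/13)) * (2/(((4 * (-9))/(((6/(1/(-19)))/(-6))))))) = -849528/7728149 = -0.11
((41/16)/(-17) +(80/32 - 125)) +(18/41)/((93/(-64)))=-42506279/345712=-122.95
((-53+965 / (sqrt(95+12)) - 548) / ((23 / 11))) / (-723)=6611 / 16629 - 10615 * sqrt(107) / 1779303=0.34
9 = 9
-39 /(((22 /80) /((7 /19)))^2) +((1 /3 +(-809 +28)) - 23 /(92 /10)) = -223602619 /262086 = -853.17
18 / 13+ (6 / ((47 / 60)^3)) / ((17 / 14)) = 267641838 / 22944883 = 11.66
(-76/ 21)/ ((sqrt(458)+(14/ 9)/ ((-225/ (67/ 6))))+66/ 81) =689625900/ 118178878223 -934942500 * sqrt(458)/ 118178878223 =-0.16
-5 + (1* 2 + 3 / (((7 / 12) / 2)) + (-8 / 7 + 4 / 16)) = 179 / 28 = 6.39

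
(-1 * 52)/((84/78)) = -48.29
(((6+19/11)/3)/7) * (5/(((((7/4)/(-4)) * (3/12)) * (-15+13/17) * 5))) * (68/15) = 628864/586971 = 1.07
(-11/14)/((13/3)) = -33/182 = -0.18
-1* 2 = -2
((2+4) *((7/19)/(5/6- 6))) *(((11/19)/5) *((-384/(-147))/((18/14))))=-5632/55955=-0.10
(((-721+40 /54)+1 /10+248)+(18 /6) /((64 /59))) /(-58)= 4055561 /501120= 8.09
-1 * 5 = -5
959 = 959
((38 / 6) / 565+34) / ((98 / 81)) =28.11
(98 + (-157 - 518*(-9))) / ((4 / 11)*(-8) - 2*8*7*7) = -50633 / 8656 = -5.85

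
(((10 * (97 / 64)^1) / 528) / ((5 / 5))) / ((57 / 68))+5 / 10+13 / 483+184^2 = 33856.56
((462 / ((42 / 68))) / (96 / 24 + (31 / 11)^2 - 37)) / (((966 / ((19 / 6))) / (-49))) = 3009391 / 627624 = 4.79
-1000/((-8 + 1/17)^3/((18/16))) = 4913/2187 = 2.25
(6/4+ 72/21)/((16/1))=69/224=0.31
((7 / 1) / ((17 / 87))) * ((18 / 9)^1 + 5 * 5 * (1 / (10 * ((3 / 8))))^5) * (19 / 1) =238262318 / 172125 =1384.24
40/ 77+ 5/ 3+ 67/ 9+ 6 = 10832/ 693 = 15.63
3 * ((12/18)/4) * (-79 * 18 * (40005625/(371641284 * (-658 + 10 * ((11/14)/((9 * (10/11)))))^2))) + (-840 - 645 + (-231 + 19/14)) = -427923756772911095/249570171854766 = -1714.64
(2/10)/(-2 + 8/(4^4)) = -0.10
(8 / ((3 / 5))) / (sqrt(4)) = 20 / 3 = 6.67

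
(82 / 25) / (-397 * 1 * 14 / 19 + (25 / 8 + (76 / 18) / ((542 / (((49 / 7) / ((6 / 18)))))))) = -10133232 / 893571025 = -0.01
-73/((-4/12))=219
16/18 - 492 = -4420/9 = -491.11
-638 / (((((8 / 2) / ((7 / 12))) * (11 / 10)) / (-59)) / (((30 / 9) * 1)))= 299425 / 18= 16634.72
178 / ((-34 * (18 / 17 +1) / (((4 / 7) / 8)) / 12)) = -534 / 245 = -2.18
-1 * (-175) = 175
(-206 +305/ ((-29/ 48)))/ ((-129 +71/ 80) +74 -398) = 1649120/ 1048901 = 1.57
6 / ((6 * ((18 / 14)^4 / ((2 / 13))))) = 4802 / 85293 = 0.06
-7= -7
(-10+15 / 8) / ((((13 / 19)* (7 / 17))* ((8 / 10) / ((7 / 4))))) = -8075 / 128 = -63.09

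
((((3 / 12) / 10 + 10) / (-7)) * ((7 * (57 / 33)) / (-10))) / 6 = 7619 / 26400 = 0.29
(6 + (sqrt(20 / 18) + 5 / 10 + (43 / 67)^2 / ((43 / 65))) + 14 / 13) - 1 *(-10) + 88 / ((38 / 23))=sqrt(10) / 3 + 158473285 / 2217566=72.52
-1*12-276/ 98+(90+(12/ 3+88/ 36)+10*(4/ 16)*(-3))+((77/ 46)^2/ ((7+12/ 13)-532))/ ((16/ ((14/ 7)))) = 418908504715/ 5651192736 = 74.13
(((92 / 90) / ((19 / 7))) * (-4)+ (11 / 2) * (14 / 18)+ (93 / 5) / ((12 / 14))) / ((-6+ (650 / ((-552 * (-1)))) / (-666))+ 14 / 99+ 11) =4.76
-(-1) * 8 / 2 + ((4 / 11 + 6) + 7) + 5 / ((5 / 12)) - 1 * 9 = 224 / 11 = 20.36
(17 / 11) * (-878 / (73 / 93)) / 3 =-462706 / 803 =-576.22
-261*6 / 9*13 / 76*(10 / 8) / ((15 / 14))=-2639 / 76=-34.72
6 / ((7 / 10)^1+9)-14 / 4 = -559 / 194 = -2.88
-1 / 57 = -0.02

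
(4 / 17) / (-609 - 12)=-4 / 10557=-0.00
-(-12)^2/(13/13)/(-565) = 144/565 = 0.25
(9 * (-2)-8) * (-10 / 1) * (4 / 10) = 104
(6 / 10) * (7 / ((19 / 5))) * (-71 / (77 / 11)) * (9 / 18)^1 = -5.61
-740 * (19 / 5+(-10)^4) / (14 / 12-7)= 1269053.49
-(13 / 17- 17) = 276 / 17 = 16.24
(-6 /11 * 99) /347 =-54 /347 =-0.16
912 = 912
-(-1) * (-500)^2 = 250000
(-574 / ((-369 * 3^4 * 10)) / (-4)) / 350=-1 / 729000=-0.00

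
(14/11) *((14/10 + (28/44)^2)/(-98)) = -156/6655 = -0.02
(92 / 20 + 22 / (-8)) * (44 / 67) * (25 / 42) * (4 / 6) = 2035 / 4221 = 0.48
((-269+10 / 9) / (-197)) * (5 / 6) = 12055 / 10638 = 1.13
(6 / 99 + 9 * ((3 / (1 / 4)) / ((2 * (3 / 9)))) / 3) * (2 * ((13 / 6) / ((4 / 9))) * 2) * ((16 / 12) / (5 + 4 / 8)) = 92768 / 363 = 255.56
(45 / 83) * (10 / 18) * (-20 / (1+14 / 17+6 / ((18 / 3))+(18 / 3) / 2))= -8500 / 8217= -1.03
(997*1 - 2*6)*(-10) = -9850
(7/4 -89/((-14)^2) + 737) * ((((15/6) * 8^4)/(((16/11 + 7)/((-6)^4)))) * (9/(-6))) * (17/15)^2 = -2232809883.76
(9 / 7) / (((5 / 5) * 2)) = 9 / 14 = 0.64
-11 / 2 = -5.50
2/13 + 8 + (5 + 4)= 223/13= 17.15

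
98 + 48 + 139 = 285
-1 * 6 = -6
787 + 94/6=2408/3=802.67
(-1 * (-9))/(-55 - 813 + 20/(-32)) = -72/6949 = -0.01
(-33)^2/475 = 1089/475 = 2.29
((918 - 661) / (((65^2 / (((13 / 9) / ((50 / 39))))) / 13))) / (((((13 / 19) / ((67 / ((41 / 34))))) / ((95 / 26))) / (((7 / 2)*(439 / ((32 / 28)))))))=2273131967533 / 6396000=355398.99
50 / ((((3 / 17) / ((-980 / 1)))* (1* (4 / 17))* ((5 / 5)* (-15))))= 708050 / 9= 78672.22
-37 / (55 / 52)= -34.98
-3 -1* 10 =-13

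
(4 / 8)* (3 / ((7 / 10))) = 2.14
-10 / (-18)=5 / 9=0.56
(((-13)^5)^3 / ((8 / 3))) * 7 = -1074903753295905897 / 8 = -134362969161988237.12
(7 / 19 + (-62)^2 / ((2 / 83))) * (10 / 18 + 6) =178829059 / 171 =1045783.97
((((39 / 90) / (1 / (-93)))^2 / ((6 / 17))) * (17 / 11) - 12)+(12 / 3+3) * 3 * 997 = 185041201 / 6600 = 28036.55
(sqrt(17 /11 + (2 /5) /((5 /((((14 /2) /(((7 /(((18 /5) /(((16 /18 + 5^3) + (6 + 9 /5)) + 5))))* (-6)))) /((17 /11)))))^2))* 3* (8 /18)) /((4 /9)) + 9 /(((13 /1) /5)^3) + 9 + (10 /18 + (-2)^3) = 40883 /19773 + 3* sqrt(1315612123909765) /29176675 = 5.80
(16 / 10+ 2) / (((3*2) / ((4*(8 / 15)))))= 32 / 25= 1.28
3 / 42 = 1 / 14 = 0.07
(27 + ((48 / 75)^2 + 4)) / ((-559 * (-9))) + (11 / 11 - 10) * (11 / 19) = -310920136 / 59743125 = -5.20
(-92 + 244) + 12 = 164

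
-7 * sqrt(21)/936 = -0.03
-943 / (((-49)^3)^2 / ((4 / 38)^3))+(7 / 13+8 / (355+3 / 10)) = 129469614933765607 / 230792792444243029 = 0.56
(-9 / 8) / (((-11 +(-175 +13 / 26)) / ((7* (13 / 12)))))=39 / 848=0.05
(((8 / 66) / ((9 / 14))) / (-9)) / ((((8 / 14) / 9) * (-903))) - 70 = -2681896 / 38313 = -70.00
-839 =-839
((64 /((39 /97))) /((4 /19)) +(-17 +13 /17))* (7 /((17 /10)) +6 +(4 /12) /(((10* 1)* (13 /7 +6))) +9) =131553079154 /9298575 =14147.66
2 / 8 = 1 / 4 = 0.25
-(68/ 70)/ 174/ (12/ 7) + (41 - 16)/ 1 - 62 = -37.00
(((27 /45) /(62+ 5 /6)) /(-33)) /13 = -0.00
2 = 2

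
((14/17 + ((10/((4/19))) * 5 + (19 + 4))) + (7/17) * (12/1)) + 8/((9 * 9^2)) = 6599909/24786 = 266.28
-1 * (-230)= 230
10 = 10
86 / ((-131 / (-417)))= 273.76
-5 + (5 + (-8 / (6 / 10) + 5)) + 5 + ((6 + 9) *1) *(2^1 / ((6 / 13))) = 185 / 3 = 61.67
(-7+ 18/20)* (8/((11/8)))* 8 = -15616/55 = -283.93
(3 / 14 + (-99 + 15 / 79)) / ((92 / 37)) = -4034739 / 101752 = -39.65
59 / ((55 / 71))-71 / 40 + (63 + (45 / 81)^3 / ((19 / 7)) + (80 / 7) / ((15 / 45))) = 7326508207 / 42661080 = 171.74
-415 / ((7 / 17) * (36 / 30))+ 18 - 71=-37501 / 42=-892.88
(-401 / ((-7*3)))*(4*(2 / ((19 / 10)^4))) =32080000 / 2736741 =11.72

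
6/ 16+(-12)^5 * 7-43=-1741866.62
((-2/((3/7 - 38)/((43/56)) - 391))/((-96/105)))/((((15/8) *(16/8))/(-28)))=2107/56751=0.04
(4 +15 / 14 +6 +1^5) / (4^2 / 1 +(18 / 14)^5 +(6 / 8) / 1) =811538 / 1362265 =0.60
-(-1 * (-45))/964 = -45/964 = -0.05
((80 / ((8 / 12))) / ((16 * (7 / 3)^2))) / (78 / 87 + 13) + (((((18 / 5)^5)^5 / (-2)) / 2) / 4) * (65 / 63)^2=-2531799865555049051759341835989137 / 470805168151855468750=-5377595737730.80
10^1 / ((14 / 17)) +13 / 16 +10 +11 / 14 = 2659 / 112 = 23.74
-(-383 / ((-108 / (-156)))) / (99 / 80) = 398320 / 891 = 447.05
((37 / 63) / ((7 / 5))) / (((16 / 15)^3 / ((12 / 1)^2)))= 624375 / 12544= 49.77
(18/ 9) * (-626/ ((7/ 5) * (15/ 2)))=-119.24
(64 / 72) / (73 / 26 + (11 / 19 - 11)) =-3952 / 33849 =-0.12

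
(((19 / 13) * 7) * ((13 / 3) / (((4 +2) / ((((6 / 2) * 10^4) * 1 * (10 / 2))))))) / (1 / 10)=33250000 / 3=11083333.33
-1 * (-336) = 336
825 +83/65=53708/65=826.28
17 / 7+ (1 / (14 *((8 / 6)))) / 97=1885 / 776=2.43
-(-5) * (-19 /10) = -19 /2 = -9.50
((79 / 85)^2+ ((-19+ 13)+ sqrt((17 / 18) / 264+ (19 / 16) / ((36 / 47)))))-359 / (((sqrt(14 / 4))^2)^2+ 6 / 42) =-85502523 / 2507075+ sqrt(974721) / 792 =-32.86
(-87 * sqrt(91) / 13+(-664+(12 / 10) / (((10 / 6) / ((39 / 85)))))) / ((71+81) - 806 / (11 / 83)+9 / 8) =0.12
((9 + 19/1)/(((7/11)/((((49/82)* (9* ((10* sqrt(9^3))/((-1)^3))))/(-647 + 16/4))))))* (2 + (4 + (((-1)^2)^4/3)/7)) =15841980/26363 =600.92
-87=-87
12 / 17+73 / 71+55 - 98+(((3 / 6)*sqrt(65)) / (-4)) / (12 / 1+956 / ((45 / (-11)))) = -49808 / 1207+45*sqrt(65) / 79808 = -41.26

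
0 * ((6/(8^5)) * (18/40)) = 0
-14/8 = -7/4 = -1.75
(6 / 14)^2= 9 / 49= 0.18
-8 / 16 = -1 / 2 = -0.50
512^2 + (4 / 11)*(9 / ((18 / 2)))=262144.36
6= 6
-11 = -11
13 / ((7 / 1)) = 13 / 7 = 1.86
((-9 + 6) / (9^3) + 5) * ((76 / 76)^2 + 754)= 3771.89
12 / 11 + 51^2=28623 / 11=2602.09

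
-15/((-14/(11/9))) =55/42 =1.31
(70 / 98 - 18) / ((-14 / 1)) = 121 / 98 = 1.23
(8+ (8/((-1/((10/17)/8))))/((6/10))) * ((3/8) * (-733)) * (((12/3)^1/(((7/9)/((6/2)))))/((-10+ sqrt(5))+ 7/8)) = 226725696 * sqrt(5)/596071+ 2068871976/596071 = 4321.37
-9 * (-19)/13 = 171/13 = 13.15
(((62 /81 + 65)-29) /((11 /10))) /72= 7445 /16038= 0.46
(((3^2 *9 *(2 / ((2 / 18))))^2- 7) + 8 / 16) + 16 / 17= 72275787 / 34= 2125758.44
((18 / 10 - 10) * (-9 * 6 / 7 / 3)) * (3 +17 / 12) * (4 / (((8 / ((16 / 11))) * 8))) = 6519 / 770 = 8.47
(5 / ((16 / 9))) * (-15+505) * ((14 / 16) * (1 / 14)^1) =11025 / 128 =86.13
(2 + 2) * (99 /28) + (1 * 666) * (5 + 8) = 60705 /7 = 8672.14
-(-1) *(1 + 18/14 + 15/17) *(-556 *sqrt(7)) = -209612 *sqrt(7)/119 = -4660.35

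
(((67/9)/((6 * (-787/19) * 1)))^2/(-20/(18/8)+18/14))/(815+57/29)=-328967387/2277360125648208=-0.00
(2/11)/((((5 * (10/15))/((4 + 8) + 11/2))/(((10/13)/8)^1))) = 0.09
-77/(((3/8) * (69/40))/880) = -21683200/207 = -104749.76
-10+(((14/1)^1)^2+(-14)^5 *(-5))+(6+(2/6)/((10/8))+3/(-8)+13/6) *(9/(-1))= 107569339/40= 2689233.48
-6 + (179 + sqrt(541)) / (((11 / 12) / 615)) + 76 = 7380 * sqrt(541) / 11 + 1321790 / 11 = 135767.67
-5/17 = -0.29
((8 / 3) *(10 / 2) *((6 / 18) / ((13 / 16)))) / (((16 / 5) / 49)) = 9800 / 117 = 83.76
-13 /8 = -1.62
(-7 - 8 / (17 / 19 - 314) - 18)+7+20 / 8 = -184115 / 11898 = -15.47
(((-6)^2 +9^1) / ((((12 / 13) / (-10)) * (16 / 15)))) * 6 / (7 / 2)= -43875 / 56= -783.48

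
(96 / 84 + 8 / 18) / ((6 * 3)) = 0.09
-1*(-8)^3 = 512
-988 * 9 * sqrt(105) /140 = -2223 * sqrt(105) /35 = -650.83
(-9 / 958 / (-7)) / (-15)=-3 / 33530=-0.00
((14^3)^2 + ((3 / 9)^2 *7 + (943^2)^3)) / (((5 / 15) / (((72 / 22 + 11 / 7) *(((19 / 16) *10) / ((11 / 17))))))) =476545131833017457000930 / 2541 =187542358061006476584.39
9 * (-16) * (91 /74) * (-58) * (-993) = -377355888 /37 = -10198807.78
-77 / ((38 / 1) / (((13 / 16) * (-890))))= 445445 / 304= 1465.28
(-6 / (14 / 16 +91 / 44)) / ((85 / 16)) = -8448 / 22015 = -0.38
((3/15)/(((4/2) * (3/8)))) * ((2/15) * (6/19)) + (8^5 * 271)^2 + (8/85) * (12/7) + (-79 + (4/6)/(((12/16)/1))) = 40116361122663301117/508725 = 78856673296306.06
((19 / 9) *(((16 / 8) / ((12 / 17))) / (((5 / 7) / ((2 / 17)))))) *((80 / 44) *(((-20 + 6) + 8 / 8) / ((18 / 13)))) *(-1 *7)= 314678 / 2673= 117.72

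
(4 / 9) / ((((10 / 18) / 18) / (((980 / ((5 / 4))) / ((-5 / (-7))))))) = 395136 / 25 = 15805.44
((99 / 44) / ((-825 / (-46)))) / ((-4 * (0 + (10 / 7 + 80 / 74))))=-17871 / 1430000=-0.01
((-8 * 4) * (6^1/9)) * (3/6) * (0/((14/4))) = 0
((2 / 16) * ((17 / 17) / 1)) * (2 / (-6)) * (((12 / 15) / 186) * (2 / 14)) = -1 / 39060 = -0.00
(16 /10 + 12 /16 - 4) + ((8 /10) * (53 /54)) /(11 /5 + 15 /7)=-7537 /5130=-1.47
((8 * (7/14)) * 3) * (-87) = -1044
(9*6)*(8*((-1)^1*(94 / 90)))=-2256 / 5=-451.20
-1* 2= -2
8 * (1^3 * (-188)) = -1504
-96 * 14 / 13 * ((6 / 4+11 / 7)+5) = -10848 / 13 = -834.46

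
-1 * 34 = -34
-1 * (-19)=19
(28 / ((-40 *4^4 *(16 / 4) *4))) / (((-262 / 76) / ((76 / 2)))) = 2527 / 1341440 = 0.00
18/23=0.78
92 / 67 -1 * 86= -84.63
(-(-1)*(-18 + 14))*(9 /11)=-36 /11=-3.27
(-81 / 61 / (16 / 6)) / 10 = -243 / 4880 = -0.05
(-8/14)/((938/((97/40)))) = -97/65660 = -0.00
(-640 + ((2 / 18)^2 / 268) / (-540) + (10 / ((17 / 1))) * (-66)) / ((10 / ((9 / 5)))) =-135275572817 / 1107108000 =-122.19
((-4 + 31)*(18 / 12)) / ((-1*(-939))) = 0.04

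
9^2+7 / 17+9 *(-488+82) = -60734 / 17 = -3572.59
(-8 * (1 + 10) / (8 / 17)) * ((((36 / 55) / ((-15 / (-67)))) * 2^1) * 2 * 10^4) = -21868800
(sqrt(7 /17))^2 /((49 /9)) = 9 /119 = 0.08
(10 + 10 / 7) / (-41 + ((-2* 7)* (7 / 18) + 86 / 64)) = -23040 / 90923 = -0.25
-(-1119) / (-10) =-1119 / 10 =-111.90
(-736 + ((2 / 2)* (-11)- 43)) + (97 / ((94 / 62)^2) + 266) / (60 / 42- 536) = -6534967297 / 8266078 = -790.58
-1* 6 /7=-6 /7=-0.86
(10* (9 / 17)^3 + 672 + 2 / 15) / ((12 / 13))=161337202 / 221085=729.75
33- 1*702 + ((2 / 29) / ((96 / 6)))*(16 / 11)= -213409 / 319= -668.99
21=21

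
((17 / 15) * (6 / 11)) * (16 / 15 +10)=6.84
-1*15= -15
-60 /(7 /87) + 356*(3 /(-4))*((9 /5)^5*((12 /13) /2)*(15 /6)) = -6567.04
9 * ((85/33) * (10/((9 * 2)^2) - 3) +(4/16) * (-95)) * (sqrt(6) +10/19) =-335705 * sqrt(6)/1188 - 1678525/11286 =-840.90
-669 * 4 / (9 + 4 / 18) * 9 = -216756 / 83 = -2611.52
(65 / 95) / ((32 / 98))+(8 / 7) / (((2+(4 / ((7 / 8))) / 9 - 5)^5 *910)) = 3949556608193273 / 1884886492926320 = 2.10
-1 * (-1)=1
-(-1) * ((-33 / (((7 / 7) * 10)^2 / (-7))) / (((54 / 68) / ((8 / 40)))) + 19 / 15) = 4159 / 2250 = 1.85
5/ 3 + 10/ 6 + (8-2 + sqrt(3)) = 11.07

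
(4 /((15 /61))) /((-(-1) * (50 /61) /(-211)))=-1570262 /375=-4187.37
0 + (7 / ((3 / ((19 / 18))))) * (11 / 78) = 1463 / 4212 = 0.35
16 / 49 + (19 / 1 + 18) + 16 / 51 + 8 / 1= 114055 / 2499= 45.64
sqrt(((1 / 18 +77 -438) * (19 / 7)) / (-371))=sqrt(13084958) / 2226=1.63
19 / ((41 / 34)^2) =21964 / 1681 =13.07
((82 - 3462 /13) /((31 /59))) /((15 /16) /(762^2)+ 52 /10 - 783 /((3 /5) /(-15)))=-2188857557760 /122180203649179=-0.02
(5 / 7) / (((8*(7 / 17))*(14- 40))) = -85 / 10192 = -0.01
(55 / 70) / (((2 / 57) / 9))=5643 / 28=201.54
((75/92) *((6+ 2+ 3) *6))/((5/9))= 4455/46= 96.85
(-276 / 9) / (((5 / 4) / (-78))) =9568 / 5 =1913.60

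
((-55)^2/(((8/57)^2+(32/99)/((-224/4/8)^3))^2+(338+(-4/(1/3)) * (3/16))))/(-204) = -16835834501391675/381202651478271311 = -0.04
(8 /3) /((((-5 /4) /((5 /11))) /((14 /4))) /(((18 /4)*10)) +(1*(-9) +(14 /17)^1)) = -28560 /87757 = -0.33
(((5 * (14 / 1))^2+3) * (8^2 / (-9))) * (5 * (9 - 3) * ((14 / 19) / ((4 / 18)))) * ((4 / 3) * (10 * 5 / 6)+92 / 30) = -2802790144 / 57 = -49171756.91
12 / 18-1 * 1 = -1 / 3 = -0.33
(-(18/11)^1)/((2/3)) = -27/11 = -2.45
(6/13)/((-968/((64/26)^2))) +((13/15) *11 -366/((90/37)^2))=-18779496643/358879950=-52.33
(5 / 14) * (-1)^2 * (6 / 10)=3 / 14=0.21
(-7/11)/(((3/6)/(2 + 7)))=-126/11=-11.45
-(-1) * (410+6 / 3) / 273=412 / 273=1.51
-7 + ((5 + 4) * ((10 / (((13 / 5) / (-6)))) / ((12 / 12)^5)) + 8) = -2687 / 13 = -206.69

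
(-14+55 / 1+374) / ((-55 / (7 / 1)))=-52.82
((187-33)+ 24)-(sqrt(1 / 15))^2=2669 / 15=177.93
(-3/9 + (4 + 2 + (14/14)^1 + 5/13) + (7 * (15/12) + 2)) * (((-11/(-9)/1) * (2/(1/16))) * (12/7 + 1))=4643144/2457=1889.76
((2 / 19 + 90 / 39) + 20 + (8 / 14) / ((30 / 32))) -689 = -17272127 / 25935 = -665.98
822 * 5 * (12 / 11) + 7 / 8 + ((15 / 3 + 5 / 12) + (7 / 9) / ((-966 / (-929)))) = 245406463 / 54648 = 4490.68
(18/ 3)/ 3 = 2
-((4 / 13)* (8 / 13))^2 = -1024 / 28561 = -0.04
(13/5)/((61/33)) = 429/305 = 1.41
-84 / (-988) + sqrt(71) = 21 / 247 + sqrt(71) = 8.51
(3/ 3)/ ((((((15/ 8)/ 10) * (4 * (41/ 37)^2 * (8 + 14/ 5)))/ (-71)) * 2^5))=-485995/ 2178576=-0.22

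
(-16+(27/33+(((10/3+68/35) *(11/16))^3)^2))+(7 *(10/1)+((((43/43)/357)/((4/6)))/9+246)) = 169411464694448475828523/65692731912192000000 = 2578.85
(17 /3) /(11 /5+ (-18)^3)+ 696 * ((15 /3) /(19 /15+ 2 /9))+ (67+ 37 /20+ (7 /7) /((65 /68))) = 3666965251477 /1523326740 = 2407.21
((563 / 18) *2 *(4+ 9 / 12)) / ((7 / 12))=10697 / 21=509.38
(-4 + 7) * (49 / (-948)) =-49 / 316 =-0.16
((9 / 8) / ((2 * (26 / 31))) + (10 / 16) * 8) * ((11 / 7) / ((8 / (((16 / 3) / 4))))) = 3707 / 2496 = 1.49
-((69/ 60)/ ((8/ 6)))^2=-4761/ 6400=-0.74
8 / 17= 0.47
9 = 9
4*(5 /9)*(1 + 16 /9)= 500 /81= 6.17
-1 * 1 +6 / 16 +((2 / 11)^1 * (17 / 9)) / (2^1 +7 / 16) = -14953 / 30888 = -0.48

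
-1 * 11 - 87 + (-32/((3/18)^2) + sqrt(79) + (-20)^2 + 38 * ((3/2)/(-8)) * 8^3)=-4498 + sqrt(79)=-4489.11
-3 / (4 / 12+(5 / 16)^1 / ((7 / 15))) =-1008 / 337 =-2.99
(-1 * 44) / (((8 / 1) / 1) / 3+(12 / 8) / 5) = -1320 / 89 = -14.83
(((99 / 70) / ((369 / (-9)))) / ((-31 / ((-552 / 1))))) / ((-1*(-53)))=-27324 / 2357705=-0.01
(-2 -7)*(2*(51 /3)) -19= -325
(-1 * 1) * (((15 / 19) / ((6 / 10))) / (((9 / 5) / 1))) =-125 / 171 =-0.73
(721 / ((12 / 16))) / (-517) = -2884 / 1551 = -1.86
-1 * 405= -405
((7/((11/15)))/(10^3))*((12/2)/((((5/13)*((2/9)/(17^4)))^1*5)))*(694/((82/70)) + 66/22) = 15029455533183/2255000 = 6664947.02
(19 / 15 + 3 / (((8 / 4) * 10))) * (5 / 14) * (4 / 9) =85 / 378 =0.22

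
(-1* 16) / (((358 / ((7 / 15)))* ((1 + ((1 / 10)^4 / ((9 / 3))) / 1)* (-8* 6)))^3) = 1339843750 / 4181480251150128624153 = 0.00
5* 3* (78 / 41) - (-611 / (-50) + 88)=-146951 / 2050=-71.68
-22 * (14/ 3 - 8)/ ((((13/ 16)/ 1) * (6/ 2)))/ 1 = 3520/ 117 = 30.09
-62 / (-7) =62 / 7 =8.86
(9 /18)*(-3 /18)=-1 /12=-0.08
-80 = -80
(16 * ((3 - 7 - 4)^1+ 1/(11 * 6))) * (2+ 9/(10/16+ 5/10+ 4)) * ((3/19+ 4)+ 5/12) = -15390508/7011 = -2195.19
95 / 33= 2.88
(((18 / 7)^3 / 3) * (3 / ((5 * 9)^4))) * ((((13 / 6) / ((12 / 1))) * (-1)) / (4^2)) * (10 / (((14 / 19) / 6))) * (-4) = 0.00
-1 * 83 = -83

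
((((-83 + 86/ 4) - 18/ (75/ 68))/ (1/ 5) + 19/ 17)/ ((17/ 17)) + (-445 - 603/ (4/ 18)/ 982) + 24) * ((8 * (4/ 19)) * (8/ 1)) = -8672819776/ 792965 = -10937.20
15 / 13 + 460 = 5995 / 13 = 461.15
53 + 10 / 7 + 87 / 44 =17373 / 308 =56.41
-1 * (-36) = 36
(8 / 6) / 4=1 / 3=0.33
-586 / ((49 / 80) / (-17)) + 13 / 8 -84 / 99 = 210407485 / 12936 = 16265.27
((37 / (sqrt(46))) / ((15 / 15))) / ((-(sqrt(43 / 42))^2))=-777*sqrt(46) / 989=-5.33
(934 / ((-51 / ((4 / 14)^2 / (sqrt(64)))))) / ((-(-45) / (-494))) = 230698 / 112455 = 2.05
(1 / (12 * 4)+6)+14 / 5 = 2117 / 240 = 8.82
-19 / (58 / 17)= -323 / 58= -5.57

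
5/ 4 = 1.25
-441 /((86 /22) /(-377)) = 1828827 /43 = 42530.86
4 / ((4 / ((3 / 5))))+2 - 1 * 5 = -2.40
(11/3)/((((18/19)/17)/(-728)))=-1293292/27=-47899.70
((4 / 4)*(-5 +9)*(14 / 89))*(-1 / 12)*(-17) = 238 / 267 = 0.89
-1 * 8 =-8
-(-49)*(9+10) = 931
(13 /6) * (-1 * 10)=-65 /3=-21.67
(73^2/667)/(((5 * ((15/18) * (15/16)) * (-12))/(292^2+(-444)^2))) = -481571072/10005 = -48133.04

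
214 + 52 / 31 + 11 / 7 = 47143 / 217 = 217.25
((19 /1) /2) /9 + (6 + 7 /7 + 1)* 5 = 739 /18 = 41.06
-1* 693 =-693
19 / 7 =2.71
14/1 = 14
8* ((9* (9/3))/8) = 27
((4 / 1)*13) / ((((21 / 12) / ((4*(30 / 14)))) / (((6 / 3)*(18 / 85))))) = 89856 / 833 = 107.87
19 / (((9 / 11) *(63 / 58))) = 12122 / 567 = 21.38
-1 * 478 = -478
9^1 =9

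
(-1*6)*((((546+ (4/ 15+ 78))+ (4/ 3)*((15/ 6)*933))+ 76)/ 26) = -57154/ 65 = -879.29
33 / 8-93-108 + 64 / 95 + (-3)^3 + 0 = -169633 / 760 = -223.20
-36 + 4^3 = 28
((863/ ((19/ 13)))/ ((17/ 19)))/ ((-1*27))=-11219/ 459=-24.44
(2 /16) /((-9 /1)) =-1 /72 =-0.01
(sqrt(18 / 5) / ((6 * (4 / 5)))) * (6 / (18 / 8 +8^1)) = 3 * sqrt(10) / 41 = 0.23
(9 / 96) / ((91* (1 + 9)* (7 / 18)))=27 / 101920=0.00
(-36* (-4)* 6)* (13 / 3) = 3744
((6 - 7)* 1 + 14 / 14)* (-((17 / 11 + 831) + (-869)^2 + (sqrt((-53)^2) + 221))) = 0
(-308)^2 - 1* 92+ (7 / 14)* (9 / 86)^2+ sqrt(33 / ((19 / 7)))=sqrt(4389) / 19+ 1401867505 / 14792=94775.49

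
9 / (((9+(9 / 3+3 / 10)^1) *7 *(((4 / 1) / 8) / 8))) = 480 / 287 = 1.67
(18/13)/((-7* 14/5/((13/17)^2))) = -585/14161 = -0.04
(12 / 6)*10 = 20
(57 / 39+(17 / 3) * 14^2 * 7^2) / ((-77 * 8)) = -2122541 / 24024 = -88.35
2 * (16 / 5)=32 / 5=6.40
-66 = -66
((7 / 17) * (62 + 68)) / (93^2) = 910 / 147033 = 0.01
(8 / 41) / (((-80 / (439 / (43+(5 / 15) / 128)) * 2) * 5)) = -42144 / 16925825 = -0.00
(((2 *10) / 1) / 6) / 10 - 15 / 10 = -7 / 6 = -1.17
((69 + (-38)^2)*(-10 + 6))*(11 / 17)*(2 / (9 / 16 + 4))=-125312 / 73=-1716.60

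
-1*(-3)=3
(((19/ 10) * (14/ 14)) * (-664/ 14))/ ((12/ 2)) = -1577/ 105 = -15.02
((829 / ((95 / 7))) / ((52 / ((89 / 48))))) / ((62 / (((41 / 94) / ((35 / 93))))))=3025021 / 74297600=0.04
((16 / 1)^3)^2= 16777216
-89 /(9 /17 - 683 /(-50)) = -75650 /12061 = -6.27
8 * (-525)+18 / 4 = -8391 / 2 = -4195.50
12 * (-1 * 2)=-24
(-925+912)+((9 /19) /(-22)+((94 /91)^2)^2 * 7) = -20686623861 /4094904814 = -5.05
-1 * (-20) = 20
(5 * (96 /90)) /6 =8 /9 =0.89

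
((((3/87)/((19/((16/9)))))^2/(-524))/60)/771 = -16/37256765590215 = -0.00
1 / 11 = 0.09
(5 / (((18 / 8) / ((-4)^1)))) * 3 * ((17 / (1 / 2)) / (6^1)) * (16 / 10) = -2176 / 9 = -241.78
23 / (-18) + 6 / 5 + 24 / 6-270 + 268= 173 / 90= 1.92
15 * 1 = 15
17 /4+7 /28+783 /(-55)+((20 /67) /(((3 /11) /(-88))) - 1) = -2366981 /22110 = -107.05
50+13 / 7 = 363 / 7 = 51.86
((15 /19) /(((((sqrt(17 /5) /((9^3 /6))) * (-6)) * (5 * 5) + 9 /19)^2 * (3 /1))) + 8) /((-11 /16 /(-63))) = 348093004694400 * sqrt(85) /1516764610553291 + 1119971767114310544 /1516764610553291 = 740.51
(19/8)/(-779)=-0.00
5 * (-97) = -485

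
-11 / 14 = -0.79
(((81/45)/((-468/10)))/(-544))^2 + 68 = 13603586049/200052736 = 68.00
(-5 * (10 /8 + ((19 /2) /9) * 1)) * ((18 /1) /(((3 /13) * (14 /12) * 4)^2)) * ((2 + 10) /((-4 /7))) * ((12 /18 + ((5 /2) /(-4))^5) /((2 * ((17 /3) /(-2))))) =-1688079315 /4456448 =-378.79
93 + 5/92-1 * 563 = -469.95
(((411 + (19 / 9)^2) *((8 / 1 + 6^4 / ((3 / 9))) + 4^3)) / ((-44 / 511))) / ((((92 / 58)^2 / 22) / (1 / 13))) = -795408935860 / 61893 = -12851355.34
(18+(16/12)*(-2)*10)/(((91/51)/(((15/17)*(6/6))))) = -30/7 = -4.29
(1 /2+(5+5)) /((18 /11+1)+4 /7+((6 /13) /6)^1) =7007 /2192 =3.20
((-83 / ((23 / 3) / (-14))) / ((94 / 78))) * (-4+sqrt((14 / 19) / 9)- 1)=-679770 / 1081+45318 * sqrt(266) / 20539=-592.85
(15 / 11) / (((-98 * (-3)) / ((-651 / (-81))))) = 155 / 4158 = 0.04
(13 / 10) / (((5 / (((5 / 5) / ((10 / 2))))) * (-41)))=-13 / 10250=-0.00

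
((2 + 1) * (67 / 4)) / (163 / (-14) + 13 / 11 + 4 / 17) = -263109 / 53542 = -4.91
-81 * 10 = -810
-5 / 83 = -0.06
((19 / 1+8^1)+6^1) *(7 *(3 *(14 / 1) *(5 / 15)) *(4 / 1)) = 12936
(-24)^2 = 576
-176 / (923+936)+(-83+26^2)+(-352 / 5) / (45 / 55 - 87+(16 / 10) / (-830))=24672669833 / 41555917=593.72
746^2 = 556516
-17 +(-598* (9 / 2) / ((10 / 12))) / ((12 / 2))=-2776 / 5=-555.20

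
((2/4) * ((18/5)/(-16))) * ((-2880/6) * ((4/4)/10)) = 27/5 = 5.40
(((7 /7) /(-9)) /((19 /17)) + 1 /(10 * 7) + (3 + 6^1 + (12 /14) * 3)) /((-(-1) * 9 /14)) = 137491 /7695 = 17.87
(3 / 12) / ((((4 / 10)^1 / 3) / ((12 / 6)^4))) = 30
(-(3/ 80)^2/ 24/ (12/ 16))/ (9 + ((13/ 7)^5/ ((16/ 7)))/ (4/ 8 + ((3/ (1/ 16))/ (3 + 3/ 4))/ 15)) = -487403/ 100703985600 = -0.00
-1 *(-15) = 15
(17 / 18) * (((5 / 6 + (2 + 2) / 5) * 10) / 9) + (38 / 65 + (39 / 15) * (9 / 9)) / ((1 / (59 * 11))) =65344843 / 31590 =2068.53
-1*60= -60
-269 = -269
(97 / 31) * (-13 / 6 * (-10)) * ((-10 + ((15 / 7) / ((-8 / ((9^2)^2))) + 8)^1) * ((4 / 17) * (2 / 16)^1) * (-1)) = 621212735 / 177072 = 3508.25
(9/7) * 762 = 6858/7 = 979.71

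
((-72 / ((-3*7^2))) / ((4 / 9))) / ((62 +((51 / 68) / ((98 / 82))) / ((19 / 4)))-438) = -1026 / 349933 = -0.00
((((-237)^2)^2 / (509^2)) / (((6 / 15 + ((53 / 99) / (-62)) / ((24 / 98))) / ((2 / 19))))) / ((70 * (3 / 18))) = 1394288882742096 / 4628609273771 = 301.23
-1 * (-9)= 9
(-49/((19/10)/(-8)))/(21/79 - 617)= -154840/462859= -0.33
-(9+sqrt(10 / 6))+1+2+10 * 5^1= 44 -sqrt(15) / 3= 42.71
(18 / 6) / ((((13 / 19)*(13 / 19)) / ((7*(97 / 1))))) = 735357 / 169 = 4351.22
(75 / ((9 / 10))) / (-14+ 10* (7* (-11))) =-125 / 1176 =-0.11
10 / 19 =0.53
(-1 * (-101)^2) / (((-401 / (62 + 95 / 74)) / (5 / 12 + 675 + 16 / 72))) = 387313638803 / 356088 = 1087690.79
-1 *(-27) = 27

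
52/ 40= 13/ 10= 1.30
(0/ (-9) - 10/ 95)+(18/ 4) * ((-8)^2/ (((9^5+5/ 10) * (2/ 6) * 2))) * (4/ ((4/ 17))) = 2522/ 131993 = 0.02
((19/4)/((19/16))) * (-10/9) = -40/9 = -4.44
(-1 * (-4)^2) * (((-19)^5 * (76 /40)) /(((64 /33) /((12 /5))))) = 4657542219 /50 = 93150844.38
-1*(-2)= 2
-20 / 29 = -0.69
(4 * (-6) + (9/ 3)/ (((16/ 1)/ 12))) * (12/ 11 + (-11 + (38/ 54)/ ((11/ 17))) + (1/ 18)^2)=911441/ 4752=191.80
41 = 41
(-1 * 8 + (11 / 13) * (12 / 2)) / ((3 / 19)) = -722 / 39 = -18.51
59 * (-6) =-354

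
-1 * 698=-698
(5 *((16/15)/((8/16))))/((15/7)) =224/45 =4.98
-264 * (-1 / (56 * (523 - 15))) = 33 / 3556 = 0.01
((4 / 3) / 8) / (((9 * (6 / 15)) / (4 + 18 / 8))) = 125 / 432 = 0.29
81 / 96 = 27 / 32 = 0.84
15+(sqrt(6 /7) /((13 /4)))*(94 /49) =376*sqrt(42) /4459+15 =15.55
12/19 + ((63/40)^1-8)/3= -3443/2280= -1.51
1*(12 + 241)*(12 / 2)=1518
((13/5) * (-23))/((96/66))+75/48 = -791/20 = -39.55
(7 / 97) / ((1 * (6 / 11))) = 77 / 582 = 0.13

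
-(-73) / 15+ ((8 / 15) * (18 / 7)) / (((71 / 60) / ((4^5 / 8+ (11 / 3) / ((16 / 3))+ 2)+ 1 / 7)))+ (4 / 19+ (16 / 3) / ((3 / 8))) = 508426319 / 2974545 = 170.93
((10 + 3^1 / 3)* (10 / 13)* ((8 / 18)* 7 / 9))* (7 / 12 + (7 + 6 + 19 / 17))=2309230 / 53703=43.00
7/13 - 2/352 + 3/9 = 5945/6864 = 0.87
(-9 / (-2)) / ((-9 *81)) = -1 / 162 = -0.01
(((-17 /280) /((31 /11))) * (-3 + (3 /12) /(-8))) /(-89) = -18139 /24720640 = -0.00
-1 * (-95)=95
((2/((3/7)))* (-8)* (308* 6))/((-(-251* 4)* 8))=-2156/251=-8.59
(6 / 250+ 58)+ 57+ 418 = 66628 / 125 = 533.02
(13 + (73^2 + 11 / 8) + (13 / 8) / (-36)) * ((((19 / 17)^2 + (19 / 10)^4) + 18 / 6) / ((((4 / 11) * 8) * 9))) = 845414662575461 / 239708160000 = 3526.85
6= 6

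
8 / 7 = 1.14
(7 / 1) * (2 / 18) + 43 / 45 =26 / 15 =1.73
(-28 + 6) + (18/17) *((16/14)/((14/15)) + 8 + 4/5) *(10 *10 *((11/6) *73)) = 118311754/833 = 142030.92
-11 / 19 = -0.58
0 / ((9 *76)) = 0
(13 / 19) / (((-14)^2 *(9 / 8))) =0.00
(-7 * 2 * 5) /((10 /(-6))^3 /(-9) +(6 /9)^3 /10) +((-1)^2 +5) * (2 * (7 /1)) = -29526 /661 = -44.67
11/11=1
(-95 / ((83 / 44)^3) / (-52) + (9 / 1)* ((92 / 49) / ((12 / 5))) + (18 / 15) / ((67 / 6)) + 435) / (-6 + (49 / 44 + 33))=2375233924508896 / 150934394252005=15.74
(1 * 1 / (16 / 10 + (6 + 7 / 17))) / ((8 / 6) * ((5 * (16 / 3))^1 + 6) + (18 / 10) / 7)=8925 / 3132827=0.00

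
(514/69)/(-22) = -0.34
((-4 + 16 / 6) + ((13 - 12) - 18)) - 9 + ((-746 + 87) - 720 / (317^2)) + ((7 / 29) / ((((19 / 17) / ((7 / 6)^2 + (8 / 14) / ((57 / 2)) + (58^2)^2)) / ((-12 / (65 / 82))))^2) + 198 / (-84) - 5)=1146585395256841731256528938868343 / 202175341121467350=5671242540740766.84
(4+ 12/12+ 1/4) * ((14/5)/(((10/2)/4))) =294/25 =11.76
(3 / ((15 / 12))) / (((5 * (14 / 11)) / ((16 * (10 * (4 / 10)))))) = 4224 / 175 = 24.14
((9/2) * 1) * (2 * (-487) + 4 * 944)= 12609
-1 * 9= -9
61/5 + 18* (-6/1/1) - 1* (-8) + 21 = -334/5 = -66.80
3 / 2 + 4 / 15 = 1.77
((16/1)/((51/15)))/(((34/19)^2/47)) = 339340/4913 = 69.07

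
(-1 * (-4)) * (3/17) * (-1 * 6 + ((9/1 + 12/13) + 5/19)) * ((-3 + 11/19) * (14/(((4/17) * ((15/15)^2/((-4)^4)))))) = -511408128/4693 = -108972.54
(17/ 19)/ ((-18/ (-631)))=10727/ 342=31.37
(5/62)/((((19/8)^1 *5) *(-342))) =-2/100719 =-0.00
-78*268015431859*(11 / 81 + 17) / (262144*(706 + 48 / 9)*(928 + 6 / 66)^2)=-13299193744275439 / 5962941956947968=-2.23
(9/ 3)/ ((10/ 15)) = 9/ 2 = 4.50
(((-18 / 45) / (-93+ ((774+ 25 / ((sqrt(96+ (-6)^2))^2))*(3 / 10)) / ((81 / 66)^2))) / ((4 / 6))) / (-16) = 2187 / 3569224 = 0.00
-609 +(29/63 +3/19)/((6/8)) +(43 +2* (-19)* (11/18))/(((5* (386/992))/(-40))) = -703319383/693063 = -1014.80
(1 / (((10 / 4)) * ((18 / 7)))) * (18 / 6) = 7 / 15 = 0.47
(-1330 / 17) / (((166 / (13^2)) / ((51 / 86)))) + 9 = -272913 / 7138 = -38.23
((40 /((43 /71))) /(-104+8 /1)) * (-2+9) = -2485 /516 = -4.82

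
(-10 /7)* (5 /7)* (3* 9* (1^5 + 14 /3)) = -7650 /49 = -156.12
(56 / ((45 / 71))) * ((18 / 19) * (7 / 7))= 7952 / 95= 83.71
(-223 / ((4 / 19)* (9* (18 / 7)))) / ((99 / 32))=-118636 / 8019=-14.79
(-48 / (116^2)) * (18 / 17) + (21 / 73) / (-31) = -0.01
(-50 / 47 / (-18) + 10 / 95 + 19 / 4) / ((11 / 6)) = 157987 / 58938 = 2.68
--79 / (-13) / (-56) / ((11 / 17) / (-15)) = -20145 / 8008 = -2.52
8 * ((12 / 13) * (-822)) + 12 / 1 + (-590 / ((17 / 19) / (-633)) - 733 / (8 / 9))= 725807967 / 1768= 410524.87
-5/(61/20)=-100/61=-1.64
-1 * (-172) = 172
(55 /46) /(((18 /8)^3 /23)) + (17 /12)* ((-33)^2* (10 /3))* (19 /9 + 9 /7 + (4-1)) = 335757895 /10206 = 32898.09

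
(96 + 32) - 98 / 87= 11038 / 87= 126.87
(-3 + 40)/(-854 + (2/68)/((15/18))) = -3145/72587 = -0.04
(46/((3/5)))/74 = 115/111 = 1.04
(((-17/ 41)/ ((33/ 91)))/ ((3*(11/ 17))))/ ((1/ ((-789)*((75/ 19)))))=172915925/ 94259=1834.48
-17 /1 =-17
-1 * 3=-3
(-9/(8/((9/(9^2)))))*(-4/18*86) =2.39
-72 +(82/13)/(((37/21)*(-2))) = -35493/481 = -73.79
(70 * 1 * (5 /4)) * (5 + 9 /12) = 4025 /8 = 503.12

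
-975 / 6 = -325 / 2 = -162.50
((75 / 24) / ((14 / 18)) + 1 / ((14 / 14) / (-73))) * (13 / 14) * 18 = -451971 / 392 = -1152.99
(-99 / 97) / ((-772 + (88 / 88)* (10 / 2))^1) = 99 / 74399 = 0.00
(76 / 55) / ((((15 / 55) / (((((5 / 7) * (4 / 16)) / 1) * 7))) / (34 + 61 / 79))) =52193 / 237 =220.22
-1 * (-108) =108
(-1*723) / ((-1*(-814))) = -723 / 814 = -0.89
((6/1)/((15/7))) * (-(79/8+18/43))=-24787/860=-28.82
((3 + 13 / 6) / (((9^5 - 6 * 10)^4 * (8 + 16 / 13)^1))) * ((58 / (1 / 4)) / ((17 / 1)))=11687 / 18525740081864604920730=0.00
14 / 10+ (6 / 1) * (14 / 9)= 161 / 15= 10.73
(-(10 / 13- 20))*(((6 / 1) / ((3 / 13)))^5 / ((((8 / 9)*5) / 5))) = 257049000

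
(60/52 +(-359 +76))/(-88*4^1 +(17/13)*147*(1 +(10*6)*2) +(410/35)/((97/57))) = -2487856/202268999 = -0.01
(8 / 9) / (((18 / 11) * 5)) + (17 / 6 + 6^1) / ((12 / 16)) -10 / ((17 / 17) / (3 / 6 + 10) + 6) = 265571 / 25920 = 10.25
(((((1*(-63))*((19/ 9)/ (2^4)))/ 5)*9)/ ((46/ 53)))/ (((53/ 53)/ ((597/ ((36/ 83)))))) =-349284999/ 14720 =-23728.60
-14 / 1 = -14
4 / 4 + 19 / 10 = 29 / 10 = 2.90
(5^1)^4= 625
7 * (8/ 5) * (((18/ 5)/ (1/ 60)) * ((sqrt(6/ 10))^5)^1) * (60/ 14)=93312 * sqrt(15)/ 125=2891.17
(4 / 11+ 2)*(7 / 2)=91 / 11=8.27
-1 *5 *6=-30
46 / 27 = 1.70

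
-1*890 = -890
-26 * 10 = -260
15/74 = 0.20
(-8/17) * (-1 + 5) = -32/17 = -1.88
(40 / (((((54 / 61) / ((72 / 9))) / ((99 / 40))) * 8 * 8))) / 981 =671 / 47088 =0.01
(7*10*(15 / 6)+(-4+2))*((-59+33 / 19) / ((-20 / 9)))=423504 / 95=4457.94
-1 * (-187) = 187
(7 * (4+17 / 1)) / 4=147 / 4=36.75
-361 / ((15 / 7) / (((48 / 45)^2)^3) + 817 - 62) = -42396024832 / 88838445935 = -0.48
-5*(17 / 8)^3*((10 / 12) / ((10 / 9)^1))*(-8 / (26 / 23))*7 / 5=2372979 / 6656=356.52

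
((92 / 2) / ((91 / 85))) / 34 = 115 / 91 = 1.26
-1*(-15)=15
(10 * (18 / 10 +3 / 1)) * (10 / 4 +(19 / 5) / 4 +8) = 2748 / 5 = 549.60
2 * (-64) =-128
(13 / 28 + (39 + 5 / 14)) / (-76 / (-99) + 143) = 110385 / 398524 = 0.28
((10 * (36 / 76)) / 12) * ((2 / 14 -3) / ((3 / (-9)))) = 450 / 133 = 3.38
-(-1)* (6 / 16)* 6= 9 / 4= 2.25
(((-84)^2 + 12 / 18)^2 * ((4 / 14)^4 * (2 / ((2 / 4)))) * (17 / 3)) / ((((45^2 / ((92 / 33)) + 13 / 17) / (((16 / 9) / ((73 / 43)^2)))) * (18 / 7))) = 49228894412800 / 19838979027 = 2481.42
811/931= 0.87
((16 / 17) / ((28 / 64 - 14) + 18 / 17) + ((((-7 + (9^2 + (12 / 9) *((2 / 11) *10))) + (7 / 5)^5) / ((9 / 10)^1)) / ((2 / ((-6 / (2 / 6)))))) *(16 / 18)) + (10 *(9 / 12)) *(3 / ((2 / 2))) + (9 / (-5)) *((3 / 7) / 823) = -5126028608131537 / 7273961021250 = -704.71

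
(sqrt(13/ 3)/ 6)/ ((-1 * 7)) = -sqrt(39)/ 126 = -0.05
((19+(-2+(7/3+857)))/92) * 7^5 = 44185603/276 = 160092.76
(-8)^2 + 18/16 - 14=409/8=51.12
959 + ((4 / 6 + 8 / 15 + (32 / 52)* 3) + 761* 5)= 309858 / 65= 4767.05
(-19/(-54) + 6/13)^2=326041/492804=0.66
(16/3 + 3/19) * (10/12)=4.58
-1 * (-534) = 534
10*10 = 100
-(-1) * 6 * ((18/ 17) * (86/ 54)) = 172/ 17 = 10.12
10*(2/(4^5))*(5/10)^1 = 5/512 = 0.01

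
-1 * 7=-7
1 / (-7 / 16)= -16 / 7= -2.29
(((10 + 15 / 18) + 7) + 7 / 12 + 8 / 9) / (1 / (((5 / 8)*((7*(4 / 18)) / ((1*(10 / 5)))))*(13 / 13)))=24325 / 2592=9.38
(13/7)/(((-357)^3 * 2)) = -13/636990102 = -0.00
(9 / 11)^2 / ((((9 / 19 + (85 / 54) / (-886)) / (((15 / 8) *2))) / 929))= 256515187365 / 51906701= 4941.85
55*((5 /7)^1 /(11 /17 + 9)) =4675 /1148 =4.07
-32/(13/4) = -128/13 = -9.85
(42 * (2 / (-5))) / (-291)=28 / 485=0.06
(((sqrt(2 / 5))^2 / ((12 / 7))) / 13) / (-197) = -7 / 76830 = -0.00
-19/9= -2.11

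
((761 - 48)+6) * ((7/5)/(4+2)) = 5033/30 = 167.77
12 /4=3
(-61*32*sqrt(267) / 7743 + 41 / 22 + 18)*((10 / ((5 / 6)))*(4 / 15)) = 3496 / 55-31232*sqrt(267) / 38715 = 50.38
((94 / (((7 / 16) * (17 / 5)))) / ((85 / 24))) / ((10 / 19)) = 342912 / 10115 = 33.90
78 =78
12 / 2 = 6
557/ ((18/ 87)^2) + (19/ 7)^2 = 22966409/ 1764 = 13019.51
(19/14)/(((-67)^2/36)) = 342/31423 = 0.01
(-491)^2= 241081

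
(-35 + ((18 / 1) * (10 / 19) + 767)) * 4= 56352 / 19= 2965.89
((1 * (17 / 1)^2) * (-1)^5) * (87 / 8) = -3142.88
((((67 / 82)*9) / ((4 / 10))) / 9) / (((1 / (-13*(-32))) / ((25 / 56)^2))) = 2721875 / 16072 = 169.36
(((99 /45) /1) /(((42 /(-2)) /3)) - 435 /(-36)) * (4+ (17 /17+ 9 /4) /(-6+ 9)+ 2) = 84031 /1008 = 83.36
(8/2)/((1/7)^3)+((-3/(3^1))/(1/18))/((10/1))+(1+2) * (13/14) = 96109/70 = 1372.99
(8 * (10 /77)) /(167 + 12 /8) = 160 /25949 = 0.01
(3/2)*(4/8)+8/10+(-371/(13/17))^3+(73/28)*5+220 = -17561663074073/153790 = -114192490.24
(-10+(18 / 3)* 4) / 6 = 7 / 3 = 2.33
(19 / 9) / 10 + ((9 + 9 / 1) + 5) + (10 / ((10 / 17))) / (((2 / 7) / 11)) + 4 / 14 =213569 / 315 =678.00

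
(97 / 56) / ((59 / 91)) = 2.67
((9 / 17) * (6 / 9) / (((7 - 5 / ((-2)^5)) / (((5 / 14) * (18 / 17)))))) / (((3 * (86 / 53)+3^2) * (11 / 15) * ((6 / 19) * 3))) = 483360 / 249700913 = 0.00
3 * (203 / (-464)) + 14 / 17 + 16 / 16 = 139 / 272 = 0.51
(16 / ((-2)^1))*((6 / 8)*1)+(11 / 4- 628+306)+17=-1233 / 4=-308.25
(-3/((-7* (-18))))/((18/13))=-13/756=-0.02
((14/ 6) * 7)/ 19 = 49/ 57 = 0.86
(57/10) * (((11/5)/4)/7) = 627/1400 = 0.45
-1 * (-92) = 92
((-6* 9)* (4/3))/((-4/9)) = 162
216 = 216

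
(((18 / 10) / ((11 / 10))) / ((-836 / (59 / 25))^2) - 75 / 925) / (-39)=2402068609 / 1155580855000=0.00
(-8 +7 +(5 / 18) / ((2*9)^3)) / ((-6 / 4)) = 104971 / 157464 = 0.67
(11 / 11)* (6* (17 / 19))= 102 / 19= 5.37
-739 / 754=-0.98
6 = 6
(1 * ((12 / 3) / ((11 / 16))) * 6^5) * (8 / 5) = 3981312 / 55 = 72387.49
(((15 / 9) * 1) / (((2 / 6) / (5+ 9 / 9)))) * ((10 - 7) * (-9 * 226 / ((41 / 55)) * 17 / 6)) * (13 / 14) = -185424525 / 287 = -646078.48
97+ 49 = 146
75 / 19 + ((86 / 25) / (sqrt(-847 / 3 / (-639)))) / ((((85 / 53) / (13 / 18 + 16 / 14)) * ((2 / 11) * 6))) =75 / 19 + 107113 * sqrt(1491) / 749700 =9.46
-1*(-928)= 928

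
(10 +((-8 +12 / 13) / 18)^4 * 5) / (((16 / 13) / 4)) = 948137245 / 28829034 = 32.89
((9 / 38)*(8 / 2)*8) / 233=144 / 4427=0.03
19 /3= 6.33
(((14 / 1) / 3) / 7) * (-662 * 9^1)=-3972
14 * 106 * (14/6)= 10388/3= 3462.67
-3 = -3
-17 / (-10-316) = 17 / 326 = 0.05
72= 72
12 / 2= 6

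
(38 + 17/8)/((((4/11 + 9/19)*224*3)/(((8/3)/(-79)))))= -22363/9290400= -0.00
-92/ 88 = -23/ 22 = -1.05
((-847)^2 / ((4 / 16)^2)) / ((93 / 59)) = 677234096 / 93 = 7282087.05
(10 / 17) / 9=0.07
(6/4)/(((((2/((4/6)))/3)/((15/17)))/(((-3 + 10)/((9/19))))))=665/34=19.56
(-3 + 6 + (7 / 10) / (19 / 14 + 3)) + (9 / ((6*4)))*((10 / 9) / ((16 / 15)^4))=278441191 / 79953920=3.48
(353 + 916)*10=12690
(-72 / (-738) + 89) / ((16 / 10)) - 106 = -16503 / 328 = -50.31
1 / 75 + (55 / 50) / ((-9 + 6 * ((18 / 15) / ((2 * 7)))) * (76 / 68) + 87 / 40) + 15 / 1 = 12927322 / 869775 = 14.86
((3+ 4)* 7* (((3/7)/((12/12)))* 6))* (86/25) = 10836/25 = 433.44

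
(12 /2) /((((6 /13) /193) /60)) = 150540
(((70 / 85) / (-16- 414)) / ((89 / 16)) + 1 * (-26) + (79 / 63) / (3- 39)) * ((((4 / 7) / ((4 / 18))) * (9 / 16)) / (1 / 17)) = -19207947881 / 30003680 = -640.19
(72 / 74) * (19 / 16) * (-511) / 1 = -87381 / 148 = -590.41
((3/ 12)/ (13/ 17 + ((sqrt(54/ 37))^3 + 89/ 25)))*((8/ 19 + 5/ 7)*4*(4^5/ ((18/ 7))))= 764762397881600/ 6099410043693 - 2325085920000*sqrt(222)/ 677712227077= 74.27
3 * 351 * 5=5265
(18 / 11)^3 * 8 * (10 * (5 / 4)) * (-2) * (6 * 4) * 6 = -167961600 / 1331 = -126192.04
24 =24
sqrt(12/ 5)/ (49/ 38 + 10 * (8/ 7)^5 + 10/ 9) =11495988 * sqrt(15)/ 629325535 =0.07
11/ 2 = 5.50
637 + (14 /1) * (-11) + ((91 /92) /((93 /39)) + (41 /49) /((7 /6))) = 473595349 /978236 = 484.13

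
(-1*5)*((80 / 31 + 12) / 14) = -1130 / 217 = -5.21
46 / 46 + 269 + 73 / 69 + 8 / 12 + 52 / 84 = 131542 / 483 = 272.34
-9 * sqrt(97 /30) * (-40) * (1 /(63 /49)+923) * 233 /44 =1937162 * sqrt(2910) /33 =3166638.56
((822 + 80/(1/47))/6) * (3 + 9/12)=2863.75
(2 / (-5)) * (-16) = 32 / 5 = 6.40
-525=-525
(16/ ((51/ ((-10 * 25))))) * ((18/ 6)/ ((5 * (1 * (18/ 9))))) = -400/ 17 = -23.53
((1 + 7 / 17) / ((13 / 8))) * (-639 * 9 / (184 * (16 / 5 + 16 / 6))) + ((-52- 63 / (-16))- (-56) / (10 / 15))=28009255 / 894608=31.31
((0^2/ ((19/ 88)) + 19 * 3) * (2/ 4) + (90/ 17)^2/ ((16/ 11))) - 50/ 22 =578531/ 12716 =45.50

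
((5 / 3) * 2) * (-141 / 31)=-470 / 31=-15.16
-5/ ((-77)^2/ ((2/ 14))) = -5/ 41503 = -0.00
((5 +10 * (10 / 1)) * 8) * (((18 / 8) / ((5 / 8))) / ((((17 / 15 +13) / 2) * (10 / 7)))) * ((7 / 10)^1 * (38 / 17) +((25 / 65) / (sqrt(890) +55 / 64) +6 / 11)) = 1327104 * sqrt(890) / 10243363 +114204310236 / 180708385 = 635.85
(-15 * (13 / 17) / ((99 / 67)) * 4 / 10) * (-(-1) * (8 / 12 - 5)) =13.46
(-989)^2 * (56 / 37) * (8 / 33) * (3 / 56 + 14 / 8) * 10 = 7903217680 / 1221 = 6472741.75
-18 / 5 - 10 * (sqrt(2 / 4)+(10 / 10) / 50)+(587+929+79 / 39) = 295274 / 195 - 5 * sqrt(2) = 1507.15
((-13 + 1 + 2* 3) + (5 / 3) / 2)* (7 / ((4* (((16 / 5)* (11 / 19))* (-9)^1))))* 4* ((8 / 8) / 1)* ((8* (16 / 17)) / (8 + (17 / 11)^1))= 2356 / 1377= 1.71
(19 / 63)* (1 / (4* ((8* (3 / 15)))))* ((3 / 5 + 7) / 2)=0.18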